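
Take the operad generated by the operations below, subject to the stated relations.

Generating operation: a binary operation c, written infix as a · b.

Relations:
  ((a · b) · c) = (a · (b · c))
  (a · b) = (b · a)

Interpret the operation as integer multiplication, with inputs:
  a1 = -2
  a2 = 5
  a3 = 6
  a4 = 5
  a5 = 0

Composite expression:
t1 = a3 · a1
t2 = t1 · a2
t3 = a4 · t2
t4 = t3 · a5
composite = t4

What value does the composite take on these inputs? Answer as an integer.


(a3 · a1) = -12
((a3 · a1) · a2) = -60
(a4 · ((a3 · a1) · a2)) = -300
((a4 · ((a3 · a1) · a2)) · a5) = 0

0


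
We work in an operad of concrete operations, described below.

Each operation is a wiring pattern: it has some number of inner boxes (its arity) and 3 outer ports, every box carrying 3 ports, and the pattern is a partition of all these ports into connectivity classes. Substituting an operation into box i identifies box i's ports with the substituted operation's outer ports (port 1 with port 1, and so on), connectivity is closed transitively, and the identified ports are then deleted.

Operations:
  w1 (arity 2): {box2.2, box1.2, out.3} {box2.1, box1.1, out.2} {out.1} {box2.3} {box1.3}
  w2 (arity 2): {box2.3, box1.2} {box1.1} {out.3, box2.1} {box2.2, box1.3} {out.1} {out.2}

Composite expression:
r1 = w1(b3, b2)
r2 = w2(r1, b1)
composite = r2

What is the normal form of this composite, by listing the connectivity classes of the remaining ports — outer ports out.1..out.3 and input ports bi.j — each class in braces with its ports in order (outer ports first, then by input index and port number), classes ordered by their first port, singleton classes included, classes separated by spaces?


{out.1} {out.2} {out.3, b1.1} {b1.2, b2.2, b3.2} {b1.3, b2.1, b3.1} {b2.3} {b3.3}

Substituting into w2 glues patterns; closure does the rest.
composing w1 on (b3, b2), with out.j its own outer ports: {out.1} {out.2, b2.1, b3.1} {out.3, b2.2, b3.2} {b2.3} {b3.3}
composing w2 on (b3, b2, b1), with out.j its own outer ports: {out.1} {out.2} {out.3, b1.1} {b1.2, b2.2, b3.2} {b1.3, b2.1, b3.1} {b2.3} {b3.3}


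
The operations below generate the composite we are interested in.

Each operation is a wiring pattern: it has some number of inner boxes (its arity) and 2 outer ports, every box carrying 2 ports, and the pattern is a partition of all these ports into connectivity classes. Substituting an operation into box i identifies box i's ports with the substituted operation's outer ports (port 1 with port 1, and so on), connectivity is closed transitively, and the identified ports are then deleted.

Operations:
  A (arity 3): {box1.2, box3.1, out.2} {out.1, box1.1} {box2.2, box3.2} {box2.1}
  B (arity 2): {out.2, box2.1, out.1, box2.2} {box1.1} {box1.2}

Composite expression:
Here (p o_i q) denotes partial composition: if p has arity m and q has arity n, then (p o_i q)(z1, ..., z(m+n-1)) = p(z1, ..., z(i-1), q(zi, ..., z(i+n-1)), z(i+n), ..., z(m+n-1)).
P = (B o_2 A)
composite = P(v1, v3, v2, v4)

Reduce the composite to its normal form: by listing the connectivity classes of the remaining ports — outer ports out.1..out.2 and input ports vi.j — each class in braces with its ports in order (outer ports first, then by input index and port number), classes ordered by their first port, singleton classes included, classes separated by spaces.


Two ports join when wires chain via B-identified ports.
the subtree at A composes to {out.1, v3.1} {out.2, v3.2, v4.1} {v2.1} {v2.2, v4.2} on (v3, v2, v4); out.j = own outer ports
the subtree at B composes to {out.1, out.2, v3.1, v3.2, v4.1} {v1.1} {v1.2} {v2.1} {v2.2, v4.2} on (v1, v3, v2, v4); out.j = own outer ports

{out.1, out.2, v3.1, v3.2, v4.1} {v1.1} {v1.2} {v2.1} {v2.2, v4.2}


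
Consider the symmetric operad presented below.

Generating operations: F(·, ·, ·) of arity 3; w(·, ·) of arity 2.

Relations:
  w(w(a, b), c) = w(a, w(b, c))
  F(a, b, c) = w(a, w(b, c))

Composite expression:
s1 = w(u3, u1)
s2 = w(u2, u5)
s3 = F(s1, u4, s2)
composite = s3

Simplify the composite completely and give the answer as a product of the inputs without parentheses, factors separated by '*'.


Under associativity of F, the answer is the u's in reading order.
w(u3, u1) spells out as u3 * u1
w(u2, u5) spells out as u2 * u5
F(w(u3, u1), u4, w(u2, u5)) spells out as u3 * u1 * u4 * u2 * u5

u3 * u1 * u4 * u2 * u5


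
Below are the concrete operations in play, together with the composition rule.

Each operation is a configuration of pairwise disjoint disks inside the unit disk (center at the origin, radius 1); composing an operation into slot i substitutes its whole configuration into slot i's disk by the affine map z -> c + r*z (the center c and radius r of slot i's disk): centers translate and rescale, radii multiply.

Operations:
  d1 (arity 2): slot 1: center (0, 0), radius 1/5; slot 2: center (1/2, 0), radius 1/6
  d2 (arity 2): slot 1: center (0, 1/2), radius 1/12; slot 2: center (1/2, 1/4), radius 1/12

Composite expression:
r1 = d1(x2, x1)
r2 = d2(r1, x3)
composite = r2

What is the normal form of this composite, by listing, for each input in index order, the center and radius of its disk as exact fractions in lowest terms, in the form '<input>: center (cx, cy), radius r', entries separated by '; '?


x1: center (1/24, 1/2), radius 1/72; x2: center (0, 1/2), radius 1/60; x3: center (1/2, 1/4), radius 1/12

Each x-disk chains the slot maps above it in d2; radii multiply.
x2: after 2 affine steps, its disk has center (0, 1/2), radius 1/60
x1: after 2 affine steps, its disk has center (1/24, 1/2), radius 1/72
x3: after 1 affine step, its disk has center (1/2, 1/4), radius 1/12


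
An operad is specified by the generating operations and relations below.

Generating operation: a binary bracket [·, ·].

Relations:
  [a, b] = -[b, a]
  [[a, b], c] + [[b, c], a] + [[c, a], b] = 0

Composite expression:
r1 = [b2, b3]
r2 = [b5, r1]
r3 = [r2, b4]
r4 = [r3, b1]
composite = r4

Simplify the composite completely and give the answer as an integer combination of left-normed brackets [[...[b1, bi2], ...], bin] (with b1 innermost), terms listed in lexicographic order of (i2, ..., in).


[[[[b1, b2], b3], b5], b4] - [[[[b1, b3], b2], b5], b4] - [[[[b1, b4], b2], b3], b5] + [[[[b1, b4], b3], b2], b5] + [[[[b1, b4], b5], b2], b3] - [[[[b1, b4], b5], b3], b2] - [[[[b1, b5], b2], b3], b4] + [[[[b1, b5], b3], b2], b4]

In the tensor algebra, words opening b1 carry the b1-anchored form.
Composite bracket: [[[b5, [b2, b3]], b4], b1]
Under [a, b] = ab - ba we get 16 signed associative words (2^4 = 16).
The b1-initial words carry the normal form:
  sign of b1b2b3b5b4 is +1, so it contributes +[[[[b1, b2], b3], b5], b4]
  sign of b1b3b2b5b4 is -1, so it contributes -[[[[b1, b3], b2], b5], b4]
  sign of b1b4b2b3b5 is -1, so it contributes -[[[[b1, b4], b2], b3], b5]
  sign of b1b4b3b2b5 is +1, so it contributes +[[[[b1, b4], b3], b2], b5]
  sign of b1b4b5b2b3 is +1, so it contributes +[[[[b1, b4], b5], b2], b3]
  sign of b1b4b5b3b2 is -1, so it contributes -[[[[b1, b4], b5], b3], b2]
  sign of b1b5b2b3b4 is -1, so it contributes -[[[[b1, b5], b2], b3], b4]
  sign of b1b5b3b2b4 is +1, so it contributes +[[[[b1, b5], b3], b2], b4]


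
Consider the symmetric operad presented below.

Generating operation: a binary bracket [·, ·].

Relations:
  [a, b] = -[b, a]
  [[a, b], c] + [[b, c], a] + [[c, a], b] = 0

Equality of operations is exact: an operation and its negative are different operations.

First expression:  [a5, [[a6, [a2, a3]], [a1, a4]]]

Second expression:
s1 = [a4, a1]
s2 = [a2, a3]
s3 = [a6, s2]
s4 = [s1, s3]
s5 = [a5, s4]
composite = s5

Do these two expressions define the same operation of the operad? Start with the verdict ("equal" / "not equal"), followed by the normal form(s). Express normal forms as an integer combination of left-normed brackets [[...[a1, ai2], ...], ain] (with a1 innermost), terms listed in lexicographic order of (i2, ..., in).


equal: each reduces to -[[[[[a1, a4], a2], a3], a6], a5] + [[[[[a1, a4], a3], a2], a6], a5] + [[[[[a1, a4], a6], a2], a3], a5] - [[[[[a1, a4], a6], a3], a2], a5]


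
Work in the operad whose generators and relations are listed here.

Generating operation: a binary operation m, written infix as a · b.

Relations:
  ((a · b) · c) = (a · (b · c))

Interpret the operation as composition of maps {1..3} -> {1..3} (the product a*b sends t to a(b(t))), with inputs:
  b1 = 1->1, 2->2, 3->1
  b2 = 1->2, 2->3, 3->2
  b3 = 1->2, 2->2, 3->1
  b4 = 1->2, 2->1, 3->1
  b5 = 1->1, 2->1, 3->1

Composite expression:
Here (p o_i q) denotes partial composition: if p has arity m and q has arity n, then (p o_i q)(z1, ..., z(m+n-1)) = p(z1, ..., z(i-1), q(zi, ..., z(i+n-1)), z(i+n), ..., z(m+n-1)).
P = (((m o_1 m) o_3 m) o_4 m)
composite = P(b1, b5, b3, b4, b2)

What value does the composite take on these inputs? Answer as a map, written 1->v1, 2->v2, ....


(b1 · b5) = 1->1, 2->1, 3->1
(b4 · b2) = 1->1, 2->1, 3->1
(b3 · (b4 · b2)) = 1->2, 2->2, 3->2
((b1 · b5) · (b3 · (b4 · b2))) = 1->1, 2->1, 3->1

1->1, 2->1, 3->1


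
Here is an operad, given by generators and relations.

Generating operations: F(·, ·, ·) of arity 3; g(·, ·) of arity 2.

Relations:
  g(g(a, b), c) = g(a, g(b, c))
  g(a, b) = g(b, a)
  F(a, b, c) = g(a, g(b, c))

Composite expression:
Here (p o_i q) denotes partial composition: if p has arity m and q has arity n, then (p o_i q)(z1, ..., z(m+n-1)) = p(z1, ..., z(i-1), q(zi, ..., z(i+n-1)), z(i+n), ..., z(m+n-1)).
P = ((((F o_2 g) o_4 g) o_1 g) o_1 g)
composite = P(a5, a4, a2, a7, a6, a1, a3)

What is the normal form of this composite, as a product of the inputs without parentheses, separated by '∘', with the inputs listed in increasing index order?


Both nesting and order wash out for F; what remains is which a's occur.
g(a5, a4) collapses to a5 ∘ a4
g(g(a5, a4), a2) collapses to a5 ∘ a4 ∘ a2
g(a7, a6) collapses to a7 ∘ a6
g(a1, a3) collapses to a1 ∘ a3
F(g(g(a5, a4), a2), g(a7, a6), g(a1, a3)) collapses to a5 ∘ a4 ∘ a2 ∘ a7 ∘ a6 ∘ a1 ∘ a3
the factors in increasing index order: a1 ∘ a2 ∘ a3 ∘ a4 ∘ a5 ∘ a6 ∘ a7

a1 ∘ a2 ∘ a3 ∘ a4 ∘ a5 ∘ a6 ∘ a7


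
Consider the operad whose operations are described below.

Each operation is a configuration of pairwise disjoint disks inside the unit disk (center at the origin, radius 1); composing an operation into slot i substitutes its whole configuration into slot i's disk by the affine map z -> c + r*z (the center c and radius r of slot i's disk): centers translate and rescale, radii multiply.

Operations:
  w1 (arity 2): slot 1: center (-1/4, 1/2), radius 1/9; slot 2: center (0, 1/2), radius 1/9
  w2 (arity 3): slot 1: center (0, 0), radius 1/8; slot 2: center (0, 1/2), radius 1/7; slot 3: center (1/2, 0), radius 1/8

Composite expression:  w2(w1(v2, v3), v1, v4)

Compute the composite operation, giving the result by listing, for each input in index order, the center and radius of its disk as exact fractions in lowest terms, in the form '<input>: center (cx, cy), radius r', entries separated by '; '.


v1: center (0, 1/2), radius 1/7; v2: center (-1/32, 1/16), radius 1/72; v3: center (0, 1/16), radius 1/72; v4: center (1/2, 0), radius 1/8

Below w2, radii multiply path by path; the v-disk centers shift.
input v2: composing its 2 substitution steps yields center (-1/32, 1/16), radius 1/72
input v3: composing its 2 substitution steps yields center (0, 1/16), radius 1/72
input v1: composing its 1 substitution step yields center (0, 1/2), radius 1/7
input v4: composing its 1 substitution step yields center (1/2, 0), radius 1/8


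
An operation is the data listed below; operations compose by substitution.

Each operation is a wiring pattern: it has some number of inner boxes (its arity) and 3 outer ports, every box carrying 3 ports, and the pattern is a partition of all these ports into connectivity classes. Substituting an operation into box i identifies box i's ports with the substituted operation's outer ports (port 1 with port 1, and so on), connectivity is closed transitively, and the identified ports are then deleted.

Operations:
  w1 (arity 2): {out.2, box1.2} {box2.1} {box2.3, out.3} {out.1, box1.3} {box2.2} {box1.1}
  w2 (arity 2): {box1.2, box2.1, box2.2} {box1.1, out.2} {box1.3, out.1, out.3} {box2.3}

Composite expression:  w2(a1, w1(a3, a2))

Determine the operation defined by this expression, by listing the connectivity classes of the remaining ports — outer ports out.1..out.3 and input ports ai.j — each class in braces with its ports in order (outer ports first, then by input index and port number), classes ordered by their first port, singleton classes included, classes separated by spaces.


{out.1, out.3, a1.3} {out.2, a1.1} {a1.2, a3.2, a3.3} {a2.1} {a2.2} {a2.3} {a3.1}

Two ports join when wires chain via w2-identified ports.
through w1, on inputs (a3, a2): {out.1, a3.3} {out.2, a3.2} {out.3, a2.3} {a2.1} {a2.2} {a3.1} (out.j = stage outer ports)
through w2, on inputs (a1, a3, a2): {out.1, out.3, a1.3} {out.2, a1.1} {a1.2, a3.2, a3.3} {a2.1} {a2.2} {a2.3} {a3.1} (out.j = stage outer ports)


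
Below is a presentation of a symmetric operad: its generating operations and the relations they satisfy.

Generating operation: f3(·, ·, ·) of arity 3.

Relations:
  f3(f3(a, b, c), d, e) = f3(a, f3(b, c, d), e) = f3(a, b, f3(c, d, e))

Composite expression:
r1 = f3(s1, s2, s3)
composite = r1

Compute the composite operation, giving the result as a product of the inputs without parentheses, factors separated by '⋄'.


Associativity of f3 dissolves the nesting; only the s-input order survives.
f3(s1, s2, s3) collapses to s1 ⋄ s2 ⋄ s3

s1 ⋄ s2 ⋄ s3


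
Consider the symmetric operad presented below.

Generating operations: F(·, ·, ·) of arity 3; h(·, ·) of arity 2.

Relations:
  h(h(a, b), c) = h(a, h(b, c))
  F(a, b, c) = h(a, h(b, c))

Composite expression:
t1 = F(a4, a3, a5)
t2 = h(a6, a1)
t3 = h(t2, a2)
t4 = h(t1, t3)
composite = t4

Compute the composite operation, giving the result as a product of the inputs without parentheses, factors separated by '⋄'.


a4 ⋄ a3 ⋄ a5 ⋄ a6 ⋄ a1 ⋄ a2

Key point: h is associative — brackets drop, the a-order remains.
F(a4, a3, a5) spells out as a4 ⋄ a3 ⋄ a5
h(a6, a1) spells out as a6 ⋄ a1
h(h(a6, a1), a2) spells out as a6 ⋄ a1 ⋄ a2
h(F(a4, a3, a5), h(h(a6, a1), a2)) spells out as a4 ⋄ a3 ⋄ a5 ⋄ a6 ⋄ a1 ⋄ a2


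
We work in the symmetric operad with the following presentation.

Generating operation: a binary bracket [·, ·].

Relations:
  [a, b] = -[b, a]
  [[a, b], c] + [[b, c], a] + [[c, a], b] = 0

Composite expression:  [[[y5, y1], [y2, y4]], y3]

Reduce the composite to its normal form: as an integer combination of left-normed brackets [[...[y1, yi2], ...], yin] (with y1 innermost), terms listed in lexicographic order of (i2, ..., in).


Antisymmetry and Jacobi reduce to y1-anchored left-normed brackets.
Composite bracket: [[[y5, y1], [y2, y4]], y3]
Applying ab - ba throughout gives 16 signed words (2^4 = 16).
Collect the words opening with y1:
  y1y5y2y4y3 appears with sign -1, giving the term -[[[[y1, y5], y2], y4], y3]
  y1y5y4y2y3 appears with sign +1, giving the term +[[[[y1, y5], y4], y2], y3]

-[[[[y1, y5], y2], y4], y3] + [[[[y1, y5], y4], y2], y3]


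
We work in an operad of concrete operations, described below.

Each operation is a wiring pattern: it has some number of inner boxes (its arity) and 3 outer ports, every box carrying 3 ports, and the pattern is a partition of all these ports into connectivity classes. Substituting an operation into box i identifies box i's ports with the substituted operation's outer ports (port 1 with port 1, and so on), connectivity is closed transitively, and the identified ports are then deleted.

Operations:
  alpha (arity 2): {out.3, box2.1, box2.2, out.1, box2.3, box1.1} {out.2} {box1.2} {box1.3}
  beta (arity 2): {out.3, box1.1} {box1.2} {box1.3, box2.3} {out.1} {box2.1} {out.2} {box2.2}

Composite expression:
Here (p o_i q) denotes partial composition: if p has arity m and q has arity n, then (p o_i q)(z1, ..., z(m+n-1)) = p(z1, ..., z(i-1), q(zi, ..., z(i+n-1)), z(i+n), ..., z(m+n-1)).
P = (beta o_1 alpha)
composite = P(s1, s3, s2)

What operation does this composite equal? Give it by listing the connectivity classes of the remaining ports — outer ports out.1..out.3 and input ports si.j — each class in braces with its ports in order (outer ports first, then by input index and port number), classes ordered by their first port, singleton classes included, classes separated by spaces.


Treat the ports identified at beta as solder joints: merge, then drop.
after alpha, the pattern on (s1, s3) reads {out.1, out.3, s1.1, s3.1, s3.2, s3.3} {out.2} {s1.2} {s1.3} (out.j = its outer ports)
after beta, the pattern on (s1, s3, s2) reads {out.1} {out.2} {out.3, s1.1, s2.3, s3.1, s3.2, s3.3} {s1.2} {s1.3} {s2.1} {s2.2} (out.j = its outer ports)

{out.1} {out.2} {out.3, s1.1, s2.3, s3.1, s3.2, s3.3} {s1.2} {s1.3} {s2.1} {s2.2}


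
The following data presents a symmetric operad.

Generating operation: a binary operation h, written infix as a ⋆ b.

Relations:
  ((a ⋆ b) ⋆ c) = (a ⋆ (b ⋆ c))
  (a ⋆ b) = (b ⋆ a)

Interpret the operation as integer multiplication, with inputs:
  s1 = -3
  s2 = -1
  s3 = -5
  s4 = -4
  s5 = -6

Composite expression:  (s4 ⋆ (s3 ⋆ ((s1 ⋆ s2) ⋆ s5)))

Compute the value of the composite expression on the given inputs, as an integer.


(s1 ⋆ s2) = 3
((s1 ⋆ s2) ⋆ s5) = -18
(s3 ⋆ ((s1 ⋆ s2) ⋆ s5)) = 90
(s4 ⋆ (s3 ⋆ ((s1 ⋆ s2) ⋆ s5))) = -360

-360


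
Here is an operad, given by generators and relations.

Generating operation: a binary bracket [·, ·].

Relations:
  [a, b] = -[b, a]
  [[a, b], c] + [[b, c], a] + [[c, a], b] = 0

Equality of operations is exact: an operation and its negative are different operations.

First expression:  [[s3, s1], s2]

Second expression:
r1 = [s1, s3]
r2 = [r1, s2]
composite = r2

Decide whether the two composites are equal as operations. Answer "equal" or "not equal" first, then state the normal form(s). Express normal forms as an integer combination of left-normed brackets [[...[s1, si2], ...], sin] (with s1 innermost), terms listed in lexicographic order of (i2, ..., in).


not equal; the first gives -[[s1, s3], s2] and the second [[s1, s3], s2]

Reducing the first expression gives -[[s1, s3], s2]
Reducing the second expression gives [[s1, s3], s2]
They disagree, so not equal.


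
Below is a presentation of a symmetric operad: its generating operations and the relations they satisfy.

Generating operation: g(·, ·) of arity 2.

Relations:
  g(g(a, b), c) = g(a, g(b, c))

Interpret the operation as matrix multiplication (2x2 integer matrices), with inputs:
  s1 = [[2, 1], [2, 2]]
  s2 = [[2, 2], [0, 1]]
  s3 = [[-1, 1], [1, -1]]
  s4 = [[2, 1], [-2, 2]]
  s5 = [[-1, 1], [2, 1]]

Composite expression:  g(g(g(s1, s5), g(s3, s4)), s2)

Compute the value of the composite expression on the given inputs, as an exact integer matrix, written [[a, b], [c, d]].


g(s1, s5) = [[0, 3], [2, 4]]
g(s3, s4) = [[-4, 1], [4, -1]]
g(g(s1, s5), g(s3, s4)) = [[12, -3], [8, -2]]
g(g(g(s1, s5), g(s3, s4)), s2) = [[24, 21], [16, 14]]

[[24, 21], [16, 14]]


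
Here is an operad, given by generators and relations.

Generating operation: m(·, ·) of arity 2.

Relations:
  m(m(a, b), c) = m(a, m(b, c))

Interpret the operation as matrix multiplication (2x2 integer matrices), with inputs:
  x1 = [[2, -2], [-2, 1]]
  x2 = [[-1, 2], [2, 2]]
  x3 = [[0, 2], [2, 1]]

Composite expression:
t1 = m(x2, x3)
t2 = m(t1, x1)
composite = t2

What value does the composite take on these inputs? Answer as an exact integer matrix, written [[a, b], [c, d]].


m(x2, x3) = [[4, 0], [4, 6]]
m(m(x2, x3), x1) = [[8, -8], [-4, -2]]

[[8, -8], [-4, -2]]


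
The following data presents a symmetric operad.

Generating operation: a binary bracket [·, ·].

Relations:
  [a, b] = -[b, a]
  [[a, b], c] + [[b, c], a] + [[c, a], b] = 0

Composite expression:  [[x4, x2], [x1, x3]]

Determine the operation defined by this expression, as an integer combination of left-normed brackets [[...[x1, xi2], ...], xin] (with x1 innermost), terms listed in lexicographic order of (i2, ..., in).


[[[x1, x3], x2], x4] - [[[x1, x3], x4], x2]

Left-normed coefficients sit on the x1-initial expansion words.
Composite bracket: [[x4, x2], [x1, x3]]
Each bracket splits as ab - ba, giving 8 signed words (2^3 = 8).
Keep just the words that open with x1:
  word x1x3x2x4 has sign +1, contributing +[[[x1, x3], x2], x4]
  word x1x3x4x2 has sign -1, contributing -[[[x1, x3], x4], x2]


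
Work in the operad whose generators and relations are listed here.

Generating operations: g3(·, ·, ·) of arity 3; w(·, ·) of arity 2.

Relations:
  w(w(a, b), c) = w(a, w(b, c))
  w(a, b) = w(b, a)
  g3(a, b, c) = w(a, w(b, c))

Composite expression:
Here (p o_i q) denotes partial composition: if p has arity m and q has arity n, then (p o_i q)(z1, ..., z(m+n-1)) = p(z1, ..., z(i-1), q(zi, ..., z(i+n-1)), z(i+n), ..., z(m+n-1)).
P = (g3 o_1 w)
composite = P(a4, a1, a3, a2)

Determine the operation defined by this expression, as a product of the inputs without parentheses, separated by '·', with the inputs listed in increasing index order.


Any arrangement under g3 is one operation, so sort the a-inputs.
w(a4, a1) collapses to a4 · a1
g3(w(a4, a1), a3, a2) collapses to a4 · a1 · a3 · a2
the factors in increasing index order: a1 · a2 · a3 · a4

a1 · a2 · a3 · a4


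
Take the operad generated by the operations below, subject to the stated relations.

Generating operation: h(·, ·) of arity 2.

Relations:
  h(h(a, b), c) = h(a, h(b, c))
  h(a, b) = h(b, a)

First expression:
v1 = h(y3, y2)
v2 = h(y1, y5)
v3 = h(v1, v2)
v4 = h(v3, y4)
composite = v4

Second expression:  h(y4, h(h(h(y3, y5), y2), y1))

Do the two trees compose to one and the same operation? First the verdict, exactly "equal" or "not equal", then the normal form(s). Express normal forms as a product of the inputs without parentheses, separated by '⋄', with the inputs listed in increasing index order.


equal — both sides give y1 ⋄ y2 ⋄ y3 ⋄ y4 ⋄ y5

In normal form, the first expression is y1 ⋄ y2 ⋄ y3 ⋄ y4 ⋄ y5
In normal form, the second expression is y1 ⋄ y2 ⋄ y3 ⋄ y4 ⋄ y5
One common form — equal.


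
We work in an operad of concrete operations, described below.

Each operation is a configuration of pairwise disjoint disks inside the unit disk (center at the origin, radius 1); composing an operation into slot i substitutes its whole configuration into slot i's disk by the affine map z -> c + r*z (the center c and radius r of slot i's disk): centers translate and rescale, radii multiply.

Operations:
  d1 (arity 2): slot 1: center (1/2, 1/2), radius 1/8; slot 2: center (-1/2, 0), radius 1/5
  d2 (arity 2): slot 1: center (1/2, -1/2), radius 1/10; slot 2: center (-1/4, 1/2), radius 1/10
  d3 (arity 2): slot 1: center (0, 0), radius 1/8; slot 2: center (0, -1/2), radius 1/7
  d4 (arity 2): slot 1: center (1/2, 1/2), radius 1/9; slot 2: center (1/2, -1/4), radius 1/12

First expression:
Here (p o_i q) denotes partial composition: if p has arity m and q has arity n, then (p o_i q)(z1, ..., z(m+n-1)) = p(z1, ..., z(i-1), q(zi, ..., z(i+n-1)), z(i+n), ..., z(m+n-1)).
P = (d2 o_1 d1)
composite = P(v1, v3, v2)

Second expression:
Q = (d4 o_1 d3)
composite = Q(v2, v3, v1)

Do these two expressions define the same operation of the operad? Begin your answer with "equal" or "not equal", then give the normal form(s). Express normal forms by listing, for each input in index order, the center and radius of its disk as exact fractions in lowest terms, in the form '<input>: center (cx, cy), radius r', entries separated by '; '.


Reducing the first expression gives v1: center (11/20, -9/20), radius 1/80; v2: center (-1/4, 1/2), radius 1/10; v3: center (9/20, -1/2), radius 1/50
Reducing the second expression gives v1: center (1/2, -1/4), radius 1/12; v2: center (1/2, 1/2), radius 1/72; v3: center (1/2, 4/9), radius 1/63
Distinct normal forms: not equal.

not equal — first v1: center (11/20, -9/20), radius 1/80; v2: center (-1/4, 1/2), radius 1/10; v3: center (9/20, -1/2), radius 1/50, second v1: center (1/2, -1/4), radius 1/12; v2: center (1/2, 1/2), radius 1/72; v3: center (1/2, 4/9), radius 1/63


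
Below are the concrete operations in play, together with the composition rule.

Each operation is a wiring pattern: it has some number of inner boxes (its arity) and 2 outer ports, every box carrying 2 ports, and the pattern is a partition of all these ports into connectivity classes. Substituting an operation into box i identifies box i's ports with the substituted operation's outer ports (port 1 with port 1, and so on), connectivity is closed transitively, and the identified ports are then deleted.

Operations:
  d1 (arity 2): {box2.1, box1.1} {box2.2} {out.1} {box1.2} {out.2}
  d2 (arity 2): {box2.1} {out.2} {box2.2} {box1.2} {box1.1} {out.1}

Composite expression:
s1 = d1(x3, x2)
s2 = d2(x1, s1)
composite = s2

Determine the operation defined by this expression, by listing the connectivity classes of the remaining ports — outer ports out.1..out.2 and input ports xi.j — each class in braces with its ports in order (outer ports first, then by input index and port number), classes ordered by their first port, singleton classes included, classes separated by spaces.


{out.1} {out.2} {x1.1} {x1.2} {x2.1, x3.1} {x2.2} {x3.2}

After gluing at d2, chains via deleted ports link the x-ports.
after d1, the pattern on (x3, x2) reads {out.1} {out.2} {x2.1, x3.1} {x2.2} {x3.2} (out.j = its outer ports)
after d2, the pattern on (x1, x3, x2) reads {out.1} {out.2} {x1.1} {x1.2} {x2.1, x3.1} {x2.2} {x3.2} (out.j = its outer ports)


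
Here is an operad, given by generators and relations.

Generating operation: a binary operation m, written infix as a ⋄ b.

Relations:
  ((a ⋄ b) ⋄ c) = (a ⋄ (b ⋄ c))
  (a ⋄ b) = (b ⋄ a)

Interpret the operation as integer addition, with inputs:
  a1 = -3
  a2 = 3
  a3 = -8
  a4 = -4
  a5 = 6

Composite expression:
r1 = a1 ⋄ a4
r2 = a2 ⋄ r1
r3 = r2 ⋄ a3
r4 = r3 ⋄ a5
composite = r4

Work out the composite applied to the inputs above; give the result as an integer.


(a1 ⋄ a4) = -7
(a2 ⋄ (a1 ⋄ a4)) = -4
((a2 ⋄ (a1 ⋄ a4)) ⋄ a3) = -12
(((a2 ⋄ (a1 ⋄ a4)) ⋄ a3) ⋄ a5) = -6

-6


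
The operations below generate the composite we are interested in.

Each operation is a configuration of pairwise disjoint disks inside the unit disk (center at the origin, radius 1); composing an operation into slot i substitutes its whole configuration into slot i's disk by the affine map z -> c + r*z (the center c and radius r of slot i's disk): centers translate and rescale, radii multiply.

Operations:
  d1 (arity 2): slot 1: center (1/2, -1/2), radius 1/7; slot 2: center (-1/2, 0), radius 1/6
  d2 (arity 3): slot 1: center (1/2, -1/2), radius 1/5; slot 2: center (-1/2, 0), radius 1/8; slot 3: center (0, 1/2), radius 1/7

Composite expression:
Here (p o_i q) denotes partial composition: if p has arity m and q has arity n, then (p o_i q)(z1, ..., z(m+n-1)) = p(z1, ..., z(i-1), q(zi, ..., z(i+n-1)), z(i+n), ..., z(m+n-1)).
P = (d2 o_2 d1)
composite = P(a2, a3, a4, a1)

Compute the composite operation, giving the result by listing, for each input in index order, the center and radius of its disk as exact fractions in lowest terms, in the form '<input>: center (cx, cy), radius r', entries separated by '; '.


a1: center (0, 1/2), radius 1/7; a2: center (1/2, -1/2), radius 1/5; a3: center (-7/16, -1/16), radius 1/56; a4: center (-9/16, 0), radius 1/48

Follow each a-input down from d2: c' goes to c + r*c', radius to r*r'.
for a2, the 1-step affine chain lands on center (1/2, -1/2), radius 1/5
for a3, the 2-step affine chain lands on center (-7/16, -1/16), radius 1/56
for a4, the 2-step affine chain lands on center (-9/16, 0), radius 1/48
for a1, the 1-step affine chain lands on center (0, 1/2), radius 1/7


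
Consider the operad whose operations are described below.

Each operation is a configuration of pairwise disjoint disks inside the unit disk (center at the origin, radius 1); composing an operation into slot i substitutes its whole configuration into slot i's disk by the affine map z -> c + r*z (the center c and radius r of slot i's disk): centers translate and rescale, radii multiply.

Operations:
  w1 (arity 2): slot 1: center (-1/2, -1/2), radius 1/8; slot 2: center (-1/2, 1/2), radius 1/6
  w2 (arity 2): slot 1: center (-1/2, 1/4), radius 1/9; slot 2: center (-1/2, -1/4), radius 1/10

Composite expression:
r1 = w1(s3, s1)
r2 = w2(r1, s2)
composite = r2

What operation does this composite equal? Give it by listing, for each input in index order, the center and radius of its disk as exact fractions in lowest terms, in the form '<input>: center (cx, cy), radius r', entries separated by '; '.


s1: center (-5/9, 11/36), radius 1/54; s2: center (-1/2, -1/4), radius 1/10; s3: center (-5/9, 7/36), radius 1/72


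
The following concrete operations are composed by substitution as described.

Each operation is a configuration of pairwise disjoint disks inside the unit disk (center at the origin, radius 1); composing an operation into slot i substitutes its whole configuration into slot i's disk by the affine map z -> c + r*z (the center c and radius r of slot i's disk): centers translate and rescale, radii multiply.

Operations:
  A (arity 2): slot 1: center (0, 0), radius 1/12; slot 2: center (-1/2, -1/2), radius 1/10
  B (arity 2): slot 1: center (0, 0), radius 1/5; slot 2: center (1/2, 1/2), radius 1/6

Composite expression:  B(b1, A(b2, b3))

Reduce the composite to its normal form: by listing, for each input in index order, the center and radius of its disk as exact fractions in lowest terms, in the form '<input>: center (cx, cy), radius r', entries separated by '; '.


b1: center (0, 0), radius 1/5; b2: center (1/2, 1/2), radius 1/72; b3: center (5/12, 5/12), radius 1/60

Affine substitution under B: radii multiply and b-centers shift.
for b1, the 1-step affine chain lands on center (0, 0), radius 1/5
for b2, the 2-step affine chain lands on center (1/2, 1/2), radius 1/72
for b3, the 2-step affine chain lands on center (5/12, 5/12), radius 1/60


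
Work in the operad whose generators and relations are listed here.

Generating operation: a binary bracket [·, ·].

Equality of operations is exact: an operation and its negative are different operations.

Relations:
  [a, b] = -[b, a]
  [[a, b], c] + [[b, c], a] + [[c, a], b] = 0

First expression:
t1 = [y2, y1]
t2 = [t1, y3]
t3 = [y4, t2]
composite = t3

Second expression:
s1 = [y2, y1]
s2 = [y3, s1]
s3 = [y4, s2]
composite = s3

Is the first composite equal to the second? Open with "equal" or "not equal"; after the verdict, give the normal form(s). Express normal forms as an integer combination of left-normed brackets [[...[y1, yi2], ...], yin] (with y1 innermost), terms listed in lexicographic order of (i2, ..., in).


not equal: they reduce to [[[y1, y2], y3], y4] and -[[[y1, y2], y3], y4]

Reducing the first expression gives [[[y1, y2], y3], y4]
Reducing the second expression gives -[[[y1, y2], y3], y4]
Different reductions; not equal.


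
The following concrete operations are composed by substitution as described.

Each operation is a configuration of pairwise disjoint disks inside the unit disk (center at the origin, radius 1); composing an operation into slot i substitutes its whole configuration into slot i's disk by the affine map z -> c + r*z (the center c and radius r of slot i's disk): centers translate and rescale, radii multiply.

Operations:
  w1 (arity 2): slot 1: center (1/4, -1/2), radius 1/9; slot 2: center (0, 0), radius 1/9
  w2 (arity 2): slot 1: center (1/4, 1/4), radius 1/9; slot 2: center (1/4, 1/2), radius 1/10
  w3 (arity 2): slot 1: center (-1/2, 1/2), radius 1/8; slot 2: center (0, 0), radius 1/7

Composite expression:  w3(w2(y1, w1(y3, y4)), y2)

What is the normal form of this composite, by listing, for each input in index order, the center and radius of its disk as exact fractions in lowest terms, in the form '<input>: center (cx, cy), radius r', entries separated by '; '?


y1: center (-15/32, 17/32), radius 1/72; y2: center (0, 0), radius 1/7; y3: center (-149/320, 89/160), radius 1/720; y4: center (-15/32, 9/16), radius 1/720

Follow each y-input down from w3: c' goes to c + r*c', radius to r*r'.
y1: after 2 affine steps, its disk has center (-15/32, 17/32), radius 1/72
y3: after 3 affine steps, its disk has center (-149/320, 89/160), radius 1/720
y4: after 3 affine steps, its disk has center (-15/32, 9/16), radius 1/720
y2: after 1 affine step, its disk has center (0, 0), radius 1/7


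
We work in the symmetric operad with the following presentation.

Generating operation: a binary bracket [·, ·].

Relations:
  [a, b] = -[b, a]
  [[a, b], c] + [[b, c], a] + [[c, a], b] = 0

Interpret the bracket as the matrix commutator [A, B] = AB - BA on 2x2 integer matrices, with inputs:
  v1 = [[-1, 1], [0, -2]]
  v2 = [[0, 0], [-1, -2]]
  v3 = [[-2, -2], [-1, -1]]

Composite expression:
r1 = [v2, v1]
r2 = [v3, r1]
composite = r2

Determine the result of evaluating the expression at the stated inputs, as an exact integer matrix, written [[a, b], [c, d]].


[[4, 2], [-3, -4]]

[v2, v1] = [[1, 2], [-1, -1]]
[v3, [v2, v1]] = [[4, 2], [-3, -4]]


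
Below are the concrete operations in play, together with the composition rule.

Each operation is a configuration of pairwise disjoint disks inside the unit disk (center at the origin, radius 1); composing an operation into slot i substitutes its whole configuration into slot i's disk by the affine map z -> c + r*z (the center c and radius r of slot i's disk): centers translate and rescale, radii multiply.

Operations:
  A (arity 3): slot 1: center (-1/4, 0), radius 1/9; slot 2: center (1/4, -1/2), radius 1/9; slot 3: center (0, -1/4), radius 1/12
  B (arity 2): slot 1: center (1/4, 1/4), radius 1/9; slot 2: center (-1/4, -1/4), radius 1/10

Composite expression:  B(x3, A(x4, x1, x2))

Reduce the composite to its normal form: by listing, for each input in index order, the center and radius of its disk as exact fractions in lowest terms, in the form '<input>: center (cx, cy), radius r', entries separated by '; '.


Below B, radii multiply path by path; the x-disk centers shift.
x3: after 1 affine step, its disk has center (1/4, 1/4), radius 1/9
x4: after 2 affine steps, its disk has center (-11/40, -1/4), radius 1/90
x1: after 2 affine steps, its disk has center (-9/40, -3/10), radius 1/90
x2: after 2 affine steps, its disk has center (-1/4, -11/40), radius 1/120

x1: center (-9/40, -3/10), radius 1/90; x2: center (-1/4, -11/40), radius 1/120; x3: center (1/4, 1/4), radius 1/9; x4: center (-11/40, -1/4), radius 1/90


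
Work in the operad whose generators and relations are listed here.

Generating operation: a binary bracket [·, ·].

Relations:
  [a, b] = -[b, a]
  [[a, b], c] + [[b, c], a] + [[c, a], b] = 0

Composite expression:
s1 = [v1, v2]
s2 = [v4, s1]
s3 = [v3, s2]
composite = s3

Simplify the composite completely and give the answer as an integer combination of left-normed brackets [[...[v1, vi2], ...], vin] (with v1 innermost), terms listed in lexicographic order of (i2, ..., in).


[[[v1, v2], v4], v3]

Left-normed coefficients sit on the v1-initial expansion words.
Composite bracket: [v3, [v4, [v1, v2]]]
Expanding via [a, b] = ab - ba: 8 signed words (2^3 = 8).
Only words starting with v1 matter:
  from v1v2v4v3, sign +1: term +[[[v1, v2], v4], v3]


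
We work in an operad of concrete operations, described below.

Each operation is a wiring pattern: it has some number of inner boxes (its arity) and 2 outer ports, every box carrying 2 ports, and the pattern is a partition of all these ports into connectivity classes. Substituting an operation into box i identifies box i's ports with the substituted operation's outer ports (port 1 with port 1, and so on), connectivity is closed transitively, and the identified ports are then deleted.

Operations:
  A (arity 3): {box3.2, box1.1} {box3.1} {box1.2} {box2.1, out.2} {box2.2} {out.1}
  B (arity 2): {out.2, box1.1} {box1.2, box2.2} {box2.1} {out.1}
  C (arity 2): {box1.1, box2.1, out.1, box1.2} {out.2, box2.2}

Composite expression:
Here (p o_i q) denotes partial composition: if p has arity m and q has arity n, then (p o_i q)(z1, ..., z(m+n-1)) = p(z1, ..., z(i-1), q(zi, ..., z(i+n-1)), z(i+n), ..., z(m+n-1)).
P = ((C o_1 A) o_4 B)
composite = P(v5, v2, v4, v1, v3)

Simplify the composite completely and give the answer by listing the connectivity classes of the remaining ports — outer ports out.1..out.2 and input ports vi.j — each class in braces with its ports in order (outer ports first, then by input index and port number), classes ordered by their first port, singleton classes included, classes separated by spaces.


{out.1, v2.1} {out.2, v1.1} {v1.2, v3.2} {v2.2} {v3.1} {v4.1} {v4.2, v5.1} {v5.2}

Treat the ports identified at C as solder joints: merge, then drop.
composing A on (v5, v2, v4), with out.j its own outer ports: {out.1} {out.2, v2.1} {v2.2} {v4.1} {v4.2, v5.1} {v5.2}
composing B on (v1, v3), with out.j its own outer ports: {out.1} {out.2, v1.1} {v1.2, v3.2} {v3.1}
composing C on (v5, v2, v4, v1, v3), with out.j its own outer ports: {out.1, v2.1} {out.2, v1.1} {v1.2, v3.2} {v2.2} {v3.1} {v4.1} {v4.2, v5.1} {v5.2}


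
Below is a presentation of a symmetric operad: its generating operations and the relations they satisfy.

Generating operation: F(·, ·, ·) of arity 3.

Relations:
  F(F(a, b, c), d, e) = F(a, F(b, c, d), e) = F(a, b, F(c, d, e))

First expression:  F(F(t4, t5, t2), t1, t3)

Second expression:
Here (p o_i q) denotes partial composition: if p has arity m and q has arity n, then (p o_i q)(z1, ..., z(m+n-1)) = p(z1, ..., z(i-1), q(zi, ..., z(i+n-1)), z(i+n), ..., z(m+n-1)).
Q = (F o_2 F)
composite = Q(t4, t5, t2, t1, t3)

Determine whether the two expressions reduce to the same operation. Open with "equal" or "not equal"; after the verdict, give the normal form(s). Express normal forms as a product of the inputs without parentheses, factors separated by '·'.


equal; the common form is t4 · t5 · t2 · t1 · t3

The first expression reduces to t4 · t5 · t2 · t1 · t3
The second expression reduces to t4 · t5 · t2 · t1 · t3
Both agree, so they are equal.


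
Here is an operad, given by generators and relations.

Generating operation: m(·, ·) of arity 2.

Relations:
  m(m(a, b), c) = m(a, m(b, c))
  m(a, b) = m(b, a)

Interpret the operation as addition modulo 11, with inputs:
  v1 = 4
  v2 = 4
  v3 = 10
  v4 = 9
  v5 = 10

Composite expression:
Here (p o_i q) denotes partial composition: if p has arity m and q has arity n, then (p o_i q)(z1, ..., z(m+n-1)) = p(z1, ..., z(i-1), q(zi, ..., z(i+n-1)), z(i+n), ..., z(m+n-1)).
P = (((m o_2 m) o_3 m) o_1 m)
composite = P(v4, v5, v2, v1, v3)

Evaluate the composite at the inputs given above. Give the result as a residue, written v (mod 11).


4 (mod 11)

m(v4, v5) = 8
m(v1, v3) = 3
m(v2, m(v1, v3)) = 7
m(m(v4, v5), m(v2, m(v1, v3))) = 4


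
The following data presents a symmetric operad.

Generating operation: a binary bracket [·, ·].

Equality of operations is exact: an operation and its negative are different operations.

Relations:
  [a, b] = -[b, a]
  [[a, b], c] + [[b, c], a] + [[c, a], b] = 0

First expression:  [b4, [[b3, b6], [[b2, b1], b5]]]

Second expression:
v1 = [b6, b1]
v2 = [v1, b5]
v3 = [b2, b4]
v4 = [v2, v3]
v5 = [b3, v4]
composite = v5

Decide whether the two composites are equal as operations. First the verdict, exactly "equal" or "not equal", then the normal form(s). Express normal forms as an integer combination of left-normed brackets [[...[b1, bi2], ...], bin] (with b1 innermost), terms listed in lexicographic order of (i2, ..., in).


The first composite normalizes to -[[[[[b1, b2], b5], b3], b6], b4] + [[[[[b1, b2], b5], b6], b3], b4]
The second composite normalizes to [[[[[b1, b6], b5], b2], b4], b3] - [[[[[b1, b6], b5], b4], b2], b3]
They disagree, so not equal.

not equal — first -[[[[[b1, b2], b5], b3], b6], b4] + [[[[[b1, b2], b5], b6], b3], b4], second [[[[[b1, b6], b5], b2], b4], b3] - [[[[[b1, b6], b5], b4], b2], b3]
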